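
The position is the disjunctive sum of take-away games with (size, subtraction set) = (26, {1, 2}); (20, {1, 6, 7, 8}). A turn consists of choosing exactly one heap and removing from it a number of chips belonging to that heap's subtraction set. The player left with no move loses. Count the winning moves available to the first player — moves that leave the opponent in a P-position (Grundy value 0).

1

Heap A, S = {1, 2}:
G(0) = 0
G(1) = mex{0} = 1
G(2) = mex{1,0} = 2
G(3) = mex{2,1} = 0
G(4) = mex{0,2} = 1
G(5) = mex{1,0} = 2
G(6) = mex{2,1} = 0
G(7) = mex{0,2} = 1
G(8) = mex{1,0} = 2
G(9) = mex{2,1} = 0
G(10) = mex{0,2} = 1
G(11) = mex{1,0} = 2
G(12) = mex{2,1} = 0
G(13) = mex{0,2} = 1
G(14) = mex{1,0} = 2
G(15) = mex{2,1} = 0
G(16) = mex{0,2} = 1
G(17) = mex{1,0} = 2
G(18) = mex{2,1} = 0
G(19) = mex{0,2} = 1
G(20) = mex{1,0} = 2
G(21) = mex{2,1} = 0
G(22) = mex{0,2} = 1
G(23) = mex{1,0} = 2
G(24) = mex{2,1} = 0
G(25) = mex{0,2} = 1
G(26) = mex{1,0} = 2
G_A(26) = 2.
Heap B, S = {1, 6, 7, 8}:
G(0) = 0
G(1) = mex{0} = 1
G(2) = mex{1} = 0
G(3) = mex{0} = 1
G(4) = mex{1} = 0
G(5) = mex{0} = 1
G(6) = mex{1,0} = 2
G(7) = mex{2,1,0} = 3
G(8) = mex{3,0,1,0} = 2
G(9) = mex{2,1,0,1} = 3
G(10) = mex{3,0,1,0} = 2
G(11) = mex{2,1,0,1} = 3
G(12) = mex{3,2,1,0} = 4
G(13) = mex{4,3,2,1} = 0
G(14) = mex{0,2,3,2} = 1
G(15) = mex{1,3,2,3} = 0
G(16) = mex{0,2,3,2} = 1
G(17) = mex{1,3,2,3} = 0
G(18) = mex{0,4,3,2} = 1
G(19) = mex{1,0,4,3} = 2
G(20) = mex{2,1,0,4} = 3
G_B(20) = 3.
Combined Grundy value = 2 ⊕ 3 = 1.
A winning move leaves total XOR = 0, i.e. changes one component's Grundy value g to g ⊕ X where X is the current total.
Heap A: need g' = 2⊕1 = 3. Options: 26−1→G=1, 26−2→G=0. Hits: 0.
Heap B: need g' = 3⊕1 = 2. Options: 20−1→G=2, 20−6→G=1, 20−7→G=0, 20−8→G=4. Hits: 1.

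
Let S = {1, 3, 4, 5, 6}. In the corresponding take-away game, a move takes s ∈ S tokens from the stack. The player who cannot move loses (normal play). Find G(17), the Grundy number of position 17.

4

n :  0  1  2  3  4  5  6  7  8  9 10 11 12 13 14 15 16 17
G :  0  1  0  1  2  3  2  3  4  0  1  0  1  2  3  2  3  4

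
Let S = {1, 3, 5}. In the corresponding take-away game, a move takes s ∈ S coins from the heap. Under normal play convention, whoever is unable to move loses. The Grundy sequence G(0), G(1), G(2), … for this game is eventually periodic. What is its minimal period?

G(0) = 0
G(1) = mex{0} = 1
G(2) = mex{1} = 0
G(3) = mex{0,0} = 1
G(4) = mex{1,1} = 0
G(5) = mex{0,0,0} = 1
G(6) = mex{1,1,1} = 0
G(7) = mex{0,0,0} = 1
G(8) = mex{1,1,1} = 0
G(9) = mex{0,0,0} = 1
G(10) = mex{1,1,1} = 0
G(11) = mex{0,0,0} = 1
G(12) = mex{1,1,1} = 0
G(13) = mex{0,0,0} = 1
G(14) = mex{1,1,1} = 0
G(n+2) = G(n) holds for n = 0,…,4 (a full window of length max(S) = 5), so the sequence is purely periodic with period 2.

2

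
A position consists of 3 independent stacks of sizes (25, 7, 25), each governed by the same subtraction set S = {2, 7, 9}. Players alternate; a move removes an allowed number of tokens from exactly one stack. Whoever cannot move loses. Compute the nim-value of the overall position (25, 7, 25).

1

All stacks use S = {2, 7, 9}:
G(0) = 0
G(1) = mex{} = 0
G(2) = mex{0} = 1
G(3) = mex{0} = 1
G(4) = mex{1} = 0
G(5) = mex{1} = 0
G(6) = mex{0} = 1
G(7) = mex{0,0} = 1
G(8) = mex{1,0} = 2
G(9) = mex{1,1,0} = 2
G(10) = mex{2,1,0} = 3
G(11) = mex{2,0,1} = 3
G(12) = mex{3,0,1} = 2
G(13) = mex{3,1,0} = 2
G(14) = mex{2,1,0} = 3
G(15) = mex{2,2,1} = 0
G(16) = mex{3,2,1} = 0
G(17) = mex{0,3,2} = 1
G(18) = mex{0,3,2} = 1
G(19) = mex{1,2,3} = 0
G(20) = mex{1,2,3} = 0
G(21) = mex{0,3,2} = 1
G(22) = mex{0,0,2} = 1
G(23) = mex{1,0,3} = 2
G(24) = mex{1,1,0} = 2
G(25) = mex{2,1,0} = 3
Stack A: G(25) = 3.
Stack B: G(7) = 1.
Stack C: G(25) = 3.
Combined Grundy value = 3 ⊕ 1 ⊕ 3 = 1.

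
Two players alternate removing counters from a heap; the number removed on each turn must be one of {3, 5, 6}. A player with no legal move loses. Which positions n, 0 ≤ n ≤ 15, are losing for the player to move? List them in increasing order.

G(0) = 0
G(1) = mex{} = 0
G(2) = mex{} = 0
G(3) = mex{0} = 1
G(4) = mex{0} = 1
G(5) = mex{0,0} = 1
G(6) = mex{1,0,0} = 2
G(7) = mex{1,0,0} = 2
G(8) = mex{1,1,0} = 2
G(9) = mex{2,1,1} = 0
G(10) = mex{2,1,1} = 0
G(11) = mex{2,2,1} = 0
G(12) = mex{0,2,2} = 1
G(13) = mex{0,2,2} = 1
G(14) = mex{0,0,2} = 1
G(15) = mex{1,0,0} = 2
P-positions are exactly the n with G(n) = 0.

0, 1, 2, 9, 10, 11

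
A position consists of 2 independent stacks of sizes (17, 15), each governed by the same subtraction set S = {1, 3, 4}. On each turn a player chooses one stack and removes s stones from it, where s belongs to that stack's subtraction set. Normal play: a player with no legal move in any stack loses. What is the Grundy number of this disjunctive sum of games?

0

All stacks use S = {1, 3, 4}:
G(0) = 0
G(1) = mex{0} = 1
G(2) = mex{1} = 0
G(3) = mex{0,0} = 1
G(4) = mex{1,1,0} = 2
G(5) = mex{2,0,1} = 3
G(6) = mex{3,1,0} = 2
G(7) = mex{2,2,1} = 0
G(8) = mex{0,3,2} = 1
G(9) = mex{1,2,3} = 0
G(10) = mex{0,0,2} = 1
G(11) = mex{1,1,0} = 2
G(12) = mex{2,0,1} = 3
G(13) = mex{3,1,0} = 2
G(14) = mex{2,2,1} = 0
G(15) = mex{0,3,2} = 1
G(16) = mex{1,2,3} = 0
G(17) = mex{0,0,2} = 1
Stack A: G(17) = 1.
Stack B: G(15) = 1.
Combined Grundy value = 1 ⊕ 1 = 0.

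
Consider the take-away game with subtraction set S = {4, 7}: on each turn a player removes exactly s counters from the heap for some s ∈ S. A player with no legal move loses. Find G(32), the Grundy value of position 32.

2

G(0) = 0
G(1) = mex{} = 0
G(2) = mex{} = 0
G(3) = mex{} = 0
G(4) = mex{0} = 1
G(5) = mex{0} = 1
G(6) = mex{0} = 1
G(7) = mex{0,0} = 1
G(8) = mex{1,0} = 2
G(9) = mex{1,0} = 2
G(10) = mex{1,0} = 2
G(11) = mex{1,1} = 0
G(12) = mex{2,1} = 0
G(13) = mex{2,1} = 0
G(14) = mex{2,1} = 0
G(15) = mex{0,2} = 1
G(16) = mex{0,2} = 1
G(17) = mex{0,2} = 1
G(18) = mex{0,0} = 1
G(19) = mex{1,0} = 2
G(20) = mex{1,0} = 2
G(21) = mex{1,0} = 2
G(22) = mex{1,1} = 0
G(23) = mex{2,1} = 0
G(24) = mex{2,1} = 0
G(25) = mex{2,1} = 0
G(26) = mex{0,2} = 1
G(27) = mex{0,2} = 1
G(28) = mex{0,2} = 1
G(29) = mex{0,0} = 1
G(30) = mex{1,0} = 2
G(31) = mex{1,0} = 2
G(32) = mex{1,0} = 2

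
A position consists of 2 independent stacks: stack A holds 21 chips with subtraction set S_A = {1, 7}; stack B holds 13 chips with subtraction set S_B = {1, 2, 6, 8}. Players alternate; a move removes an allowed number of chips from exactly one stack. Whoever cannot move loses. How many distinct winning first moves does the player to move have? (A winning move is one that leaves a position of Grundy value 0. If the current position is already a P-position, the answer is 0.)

Stack A, S = {1, 7}:
G(0) = 0
G(1) = mex{0} = 1
G(2) = mex{1} = 0
G(3) = mex{0} = 1
G(4) = mex{1} = 0
G(5) = mex{0} = 1
G(6) = mex{1} = 0
G(7) = mex{0,0} = 1
G(8) = mex{1,1} = 0
G(9) = mex{0,0} = 1
G(10) = mex{1,1} = 0
G(11) = mex{0,0} = 1
G(12) = mex{1,1} = 0
G(13) = mex{0,0} = 1
G(14) = mex{1,1} = 0
G(15) = mex{0,0} = 1
G(16) = mex{1,1} = 0
G(17) = mex{0,0} = 1
G(18) = mex{1,1} = 0
G(19) = mex{0,0} = 1
G(20) = mex{1,1} = 0
G(21) = mex{0,0} = 1
G_A(21) = 1.
Stack B, S = {1, 2, 6, 8}:
n :  0  1  2  3  4  5  6  7  8  9 10 11 12 13
G :  0  1  2  0  1  2  3  0  1  2  0  1  2  3
G_B(13) = 3.
Combined Grundy value = 1 ⊕ 3 = 2.
A winning move leaves total XOR = 0, i.e. changes one component's Grundy value g to g ⊕ X where X is the current total.
Stack A: need g' = 1⊕2 = 3. Options: 21−1→G=0, 21−7→G=0. Hits: 0.
Stack B: need g' = 3⊕2 = 1. Options: 13−1→G=2, 13−2→G=1, 13−6→G=0, 13−8→G=2. Hits: 1.

1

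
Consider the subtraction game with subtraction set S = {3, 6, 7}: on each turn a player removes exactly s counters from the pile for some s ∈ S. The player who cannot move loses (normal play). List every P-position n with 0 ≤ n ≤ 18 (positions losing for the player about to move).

0, 1, 2, 10, 11, 12

n :  0  1  2  3  4  5  6  7  8  9 10 11 12 13 14 15 16 17 18
G :  0  0  0  1  1  1  2  2  2  3  0  0  0  1  1  1  2  2  2
P-positions are exactly the n with G(n) = 0.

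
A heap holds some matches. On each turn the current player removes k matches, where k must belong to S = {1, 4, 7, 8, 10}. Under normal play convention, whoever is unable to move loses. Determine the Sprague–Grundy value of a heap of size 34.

2

n :  0  1  2  3  4  5  6  7  8  9 10 11 12 13 14 15 16 17 18 19 20 21 22 23 24 25 26 27 28 29 30 31 32 33 34
G :  0  1  0  1  2  0  1  2  3  2  3  0  1  3  0  1  0  1  2  3  2  4  3  2  3  0  1  0  1  2  0  1  2  3  2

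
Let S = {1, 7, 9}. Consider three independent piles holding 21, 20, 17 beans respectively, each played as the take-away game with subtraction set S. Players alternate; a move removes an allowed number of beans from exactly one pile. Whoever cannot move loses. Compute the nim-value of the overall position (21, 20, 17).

All piles use S = {1, 7, 9}:
G(0) = 0
G(1) = mex{0} = 1
G(2) = mex{1} = 0
G(3) = mex{0} = 1
G(4) = mex{1} = 0
G(5) = mex{0} = 1
G(6) = mex{1} = 0
G(7) = mex{0,0} = 1
G(8) = mex{1,1} = 0
G(9) = mex{0,0,0} = 1
G(10) = mex{1,1,1} = 0
G(11) = mex{0,0,0} = 1
G(12) = mex{1,1,1} = 0
G(13) = mex{0,0,0} = 1
G(14) = mex{1,1,1} = 0
G(15) = mex{0,0,0} = 1
G(16) = mex{1,1,1} = 0
G(17) = mex{0,0,0} = 1
G(18) = mex{1,1,1} = 0
G(19) = mex{0,0,0} = 1
G(20) = mex{1,1,1} = 0
G(21) = mex{0,0,0} = 1
Pile A: G(21) = 1.
Pile B: G(20) = 0.
Pile C: G(17) = 1.
Combined Grundy value = 1 ⊕ 0 ⊕ 1 = 0.

0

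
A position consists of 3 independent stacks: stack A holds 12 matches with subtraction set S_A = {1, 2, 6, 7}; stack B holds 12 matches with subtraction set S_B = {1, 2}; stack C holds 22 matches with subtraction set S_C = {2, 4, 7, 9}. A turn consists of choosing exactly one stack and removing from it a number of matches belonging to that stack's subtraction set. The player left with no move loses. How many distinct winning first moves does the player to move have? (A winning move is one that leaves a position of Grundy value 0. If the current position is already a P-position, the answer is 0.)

3

Stack A, S = {1, 2, 6, 7}:
n :  0  1  2  3  4  5  6  7  8  9 10 11 12
G :  0  1  2  0  1  2  3  4  0  1  2  0  1
G_A(12) = 1.
Stack B, S = {1, 2}:
G(0) = 0
G(1) = mex{0} = 1
G(2) = mex{1,0} = 2
G(3) = mex{2,1} = 0
G(4) = mex{0,2} = 1
G(5) = mex{1,0} = 2
G(6) = mex{2,1} = 0
G(7) = mex{0,2} = 1
G(8) = mex{1,0} = 2
G(9) = mex{2,1} = 0
G(10) = mex{0,2} = 1
G(11) = mex{1,0} = 2
G(12) = mex{2,1} = 0
G_B(12) = 0.
Stack C, S = {2, 4, 7, 9}:
n :  0  1  2  3  4  5  6  7  8  9 10 11 12 13 14 15 16 17 18 19 20 21 22
G :  0  0  1  1  2  2  0  3  1  4  2  0  0  1  1  2  2  0  3  1  4  2  0
G_C(22) = 0.
Combined Grundy value = 1 ⊕ 0 ⊕ 0 = 1.
A winning move leaves total XOR = 0, i.e. changes one component's Grundy value g to g ⊕ X where X is the current total.
Stack A: need g' = 1⊕1 = 0. Options: 12−1→G=0, 12−2→G=2, 12−6→G=3, 12−7→G=2. Hits: 1.
Stack B: need g' = 0⊕1 = 1. Options: 12−1→G=2, 12−2→G=1. Hits: 1.
Stack C: need g' = 0⊕1 = 1. Options: 22−2→G=4, 22−4→G=3, 22−7→G=2, 22−9→G=1. Hits: 1.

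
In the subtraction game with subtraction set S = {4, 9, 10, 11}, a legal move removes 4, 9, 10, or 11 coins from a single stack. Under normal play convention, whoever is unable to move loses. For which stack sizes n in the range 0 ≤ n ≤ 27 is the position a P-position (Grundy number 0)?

G(0) = 0
G(1) = mex{} = 0
G(2) = mex{} = 0
G(3) = mex{} = 0
G(4) = mex{0} = 1
G(5) = mex{0} = 1
G(6) = mex{0} = 1
G(7) = mex{0} = 1
G(8) = mex{1} = 0
G(9) = mex{1,0} = 2
G(10) = mex{1,0,0} = 2
G(11) = mex{1,0,0,0} = 2
G(12) = mex{0,0,0,0} = 1
G(13) = mex{2,1,0,0} = 3
G(14) = mex{2,1,1,0} = 3
G(15) = mex{2,1,1,1} = 0
G(16) = mex{1,1,1,1} = 0
G(17) = mex{3,0,1,1} = 2
G(18) = mex{3,2,0,1} = 4
G(19) = mex{0,2,2,0} = 1
G(20) = mex{0,2,2,2} = 1
G(21) = mex{2,1,2,2} = 0
G(22) = mex{4,3,1,2} = 0
G(23) = mex{1,3,3,1} = 0
G(24) = mex{1,0,3,3} = 2
G(25) = mex{0,0,0,3} = 1
G(26) = mex{0,2,0,0} = 1
G(27) = mex{0,4,2,0} = 1
P-positions are exactly the n with G(n) = 0.

0, 1, 2, 3, 8, 15, 16, 21, 22, 23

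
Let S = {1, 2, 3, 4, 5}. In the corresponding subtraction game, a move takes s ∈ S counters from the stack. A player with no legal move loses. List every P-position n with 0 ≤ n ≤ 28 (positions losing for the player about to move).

0, 6, 12, 18, 24

n :  0  1  2  3  4  5  6  7  8  9 10 11 12 13 14 15 16 17 18 19 20 21 22 23 24 25 26 27 28
G :  0  1  2  3  4  5  0  1  2  3  4  5  0  1  2  3  4  5  0  1  2  3  4  5  0  1  2  3  4
P-positions are exactly the n with G(n) = 0.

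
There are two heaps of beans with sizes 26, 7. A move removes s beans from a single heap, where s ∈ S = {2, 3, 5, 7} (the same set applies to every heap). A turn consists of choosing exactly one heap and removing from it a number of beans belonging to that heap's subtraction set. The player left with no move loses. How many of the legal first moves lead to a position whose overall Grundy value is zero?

All heaps use S = {2, 3, 5, 7}:
n :  0  1  2  3  4  5  6  7  8  9 10 11 12 13 14 15 16 17 18 19 20 21 22 23 24 25 26
G :  0  0  1  1  2  2  3  3  4  0  0  1  1  2  2  3  3  4  0  0  1  1  2  2  3  3  4
Heap A: G(26) = 4.
Heap B: G(7) = 3.
Combined Grundy value = 4 ⊕ 3 = 7.
A winning move leaves total XOR = 0, i.e. changes one component's Grundy value g to g ⊕ X where X is the current total.
Heap A: need g' = 4⊕7 = 3. Options: 26−2→G=3, 26−3→G=2, 26−5→G=1, 26−7→G=0. Hits: 1.
Heap B: need g' = 3⊕7 = 4. Options: 7−2→G=2, 7−3→G=2, 7−5→G=1, 7−7→G=0. Hits: 0.

1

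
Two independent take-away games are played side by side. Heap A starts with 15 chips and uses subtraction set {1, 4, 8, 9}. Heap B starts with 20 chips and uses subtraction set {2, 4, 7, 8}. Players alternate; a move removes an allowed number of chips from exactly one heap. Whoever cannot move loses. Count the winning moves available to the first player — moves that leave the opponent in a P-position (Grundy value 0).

1

Heap A, S = {1, 4, 8, 9}:
n :  0  1  2  3  4  5  6  7  8  9 10 11 12 13 14 15
G :  0  1  0  1  2  0  1  0  1  2  3  2  0  1  2  3
G_A(15) = 3.
Heap B, S = {2, 4, 7, 8}:
n :  0  1  2  3  4  5  6  7  8  9 10 11 12 13 14 15 16 17 18 19 20
G :  0  0  1  1  2  2  0  3  1  4  2  0  0  1  1  2  2  0  3  1  4
G_B(20) = 4.
Combined Grundy value = 3 ⊕ 4 = 7.
A winning move leaves total XOR = 0, i.e. changes one component's Grundy value g to g ⊕ X where X is the current total.
Heap A: need g' = 3⊕7 = 4. Options: 15−1→G=2, 15−4→G=2, 15−8→G=0, 15−9→G=1. Hits: 0.
Heap B: need g' = 4⊕7 = 3. Options: 20−2→G=3, 20−4→G=2, 20−7→G=1, 20−8→G=0. Hits: 1.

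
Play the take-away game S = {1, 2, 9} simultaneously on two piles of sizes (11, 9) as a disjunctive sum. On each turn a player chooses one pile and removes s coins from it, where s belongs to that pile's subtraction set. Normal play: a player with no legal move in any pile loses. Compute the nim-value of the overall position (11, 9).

2

All piles use S = {1, 2, 9}:
G(0) = 0
G(1) = mex{0} = 1
G(2) = mex{1,0} = 2
G(3) = mex{2,1} = 0
G(4) = mex{0,2} = 1
G(5) = mex{1,0} = 2
G(6) = mex{2,1} = 0
G(7) = mex{0,2} = 1
G(8) = mex{1,0} = 2
G(9) = mex{2,1,0} = 3
G(10) = mex{3,2,1} = 0
G(11) = mex{0,3,2} = 1
Pile A: G(11) = 1.
Pile B: G(9) = 3.
Combined Grundy value = 1 ⊕ 3 = 2.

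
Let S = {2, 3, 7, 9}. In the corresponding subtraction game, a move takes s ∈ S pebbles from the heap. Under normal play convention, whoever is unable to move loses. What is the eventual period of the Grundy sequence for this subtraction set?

G(0) = 0
G(1) = mex{} = 0
G(2) = mex{0} = 1
G(3) = mex{0,0} = 1
G(4) = mex{1,0} = 2
G(5) = mex{1,1} = 0
G(6) = mex{2,1} = 0
G(7) = mex{0,2,0} = 1
G(8) = mex{0,0,0} = 1
G(9) = mex{1,0,1,0} = 2
G(10) = mex{1,1,1,0} = 2
G(11) = mex{2,1,2,1} = 0
G(12) = mex{2,2,0,1} = 3
G(13) = mex{0,2,0,2} = 1
G(14) = mex{3,0,1,0} = 2
G(15) = mex{1,3,1,0} = 2
G(16) = mex{2,1,2,1} = 0
G(17) = mex{2,2,2,1} = 0
G(18) = mex{0,2,0,2} = 1
G(19) = mex{0,0,3,2} = 1
G(20) = mex{1,0,1,0} = 2
G(21) = mex{1,1,2,3} = 0
G(22) = mex{2,1,2,1} = 0
G(23) = mex{0,2,0,2} = 1
G(24) = mex{0,0,0,2} = 1
G(25) = mex{1,0,1,0} = 2
G(26) = mex{1,1,1,0} = 2
G(27) = mex{2,1,2,1} = 0
G(28) = mex{2,2,0,1} = 3
G(29) = mex{0,2,0,2} = 1
G(30) = mex{3,0,1,0} = 2
G(31) = mex{1,3,1,0} = 2
G(32) = mex{2,1,2,1} = 0
G(33) = mex{2,2,2,1} = 0
G(n+16) = G(n) holds for n = 0,…,8 (a full window of length max(S) = 9), so the sequence is purely periodic with period 16.

16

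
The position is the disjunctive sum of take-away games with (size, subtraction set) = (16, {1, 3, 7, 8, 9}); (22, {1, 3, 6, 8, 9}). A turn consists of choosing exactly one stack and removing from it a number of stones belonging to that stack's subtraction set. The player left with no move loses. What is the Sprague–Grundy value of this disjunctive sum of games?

Stack A, S = {1, 3, 7, 8, 9}:
n :  0  1  2  3  4  5  6  7  8  9 10 11 12 13 14 15 16
G :  0  1  0  1  0  1  0  1  2  3  2  3  2  3  2  3  0
G_A(16) = 0.
Stack B, S = {1, 3, 6, 8, 9}:
G(0) = 0
G(1) = mex{0} = 1
G(2) = mex{1} = 0
G(3) = mex{0,0} = 1
G(4) = mex{1,1} = 0
G(5) = mex{0,0} = 1
G(6) = mex{1,1,0} = 2
G(7) = mex{2,0,1} = 3
G(8) = mex{3,1,0,0} = 2
G(9) = mex{2,2,1,1,0} = 3
G(10) = mex{3,3,0,0,1} = 2
G(11) = mex{2,2,1,1,0} = 3
G(12) = mex{3,3,2,0,1} = 4
G(13) = mex{4,2,3,1,0} = 5
G(14) = mex{5,3,2,2,1} = 0
G(15) = mex{0,4,3,3,2} = 1
G(16) = mex{1,5,2,2,3} = 0
G(17) = mex{0,0,3,3,2} = 1
G(18) = mex{1,1,4,2,3} = 0
G(19) = mex{0,0,5,3,2} = 1
G(20) = mex{1,1,0,4,3} = 2
G(21) = mex{2,0,1,5,4} = 3
G(22) = mex{3,1,0,0,5} = 2
G_B(22) = 2.
Combined Grundy value = 0 ⊕ 2 = 2.

2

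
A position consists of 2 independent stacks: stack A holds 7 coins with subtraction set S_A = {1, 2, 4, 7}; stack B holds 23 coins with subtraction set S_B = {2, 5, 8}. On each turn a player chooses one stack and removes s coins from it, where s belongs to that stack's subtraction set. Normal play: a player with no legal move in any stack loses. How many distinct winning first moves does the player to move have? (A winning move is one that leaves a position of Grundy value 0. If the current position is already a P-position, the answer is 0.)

0

Stack A, S = {1, 2, 4, 7}:
n : 0 1 2 3 4 5 6 7
G : 0 1 2 0 1 2 0 1
G_A(7) = 1.
Stack B, S = {2, 5, 8}:
n :  0  1  2  3  4  5  6  7  8  9 10 11 12 13 14 15 16 17 18 19 20 21 22 23
G :  0  0  1  1  0  2  1  0  2  1  0  0  1  1  0  2  1  0  2  1  0  0  1  1
G_B(23) = 1.
Combined Grundy value = 1 ⊕ 1 = 0.
A winning move leaves total XOR = 0, i.e. changes one component's Grundy value g to g ⊕ X where X is the current total.
Stack A: target g' = 1⊕0 = 1, but every legal move changes the Grundy value (mex property), so 0 moves.
Stack B: target g' = 1⊕0 = 1, but every legal move changes the Grundy value (mex property), so 0 moves.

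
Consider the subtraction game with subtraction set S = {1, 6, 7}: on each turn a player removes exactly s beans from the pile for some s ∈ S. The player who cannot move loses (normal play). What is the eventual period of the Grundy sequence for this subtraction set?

12

n :  0  1  2  3  4  5  6  7  8  9 10 11 12 13 14 15 16 17 18 19 20 21 22 23 24 25
G :  0  1  0  1  0  1  2  3  2  3  2  3  0  1  0  1  0  1  2  3  2  3  2  3  0  1
G(n+12) = G(n) holds for n = 0,…,6 (a full window of length max(S) = 7), so the sequence is purely periodic with period 12.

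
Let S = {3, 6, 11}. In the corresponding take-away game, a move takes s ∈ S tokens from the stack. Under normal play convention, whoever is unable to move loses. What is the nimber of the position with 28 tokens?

0

n :  0  1  2  3  4  5  6  7  8  9 10 11 12 13 14 15 16 17 18 19 20 21 22 23 24 25 26 27 28
G :  0  0  0  1  1  1  2  2  2  0  0  3  1  1  0  2  2  1  0  0  2  1  1  0  2  2  1  0  0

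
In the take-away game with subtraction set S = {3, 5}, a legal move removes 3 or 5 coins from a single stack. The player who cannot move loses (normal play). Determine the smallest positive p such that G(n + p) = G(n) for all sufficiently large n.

n :  0  1  2  3  4  5  6  7  8  9 10 11 12 13 14 15 16 17
G :  0  0  0  1  1  1  2  2  0  0  0  1  1  1  2  2  0  0
G(n+8) = G(n) holds for n = 0,…,4 (a full window of length max(S) = 5), so the sequence is purely periodic with period 8.

8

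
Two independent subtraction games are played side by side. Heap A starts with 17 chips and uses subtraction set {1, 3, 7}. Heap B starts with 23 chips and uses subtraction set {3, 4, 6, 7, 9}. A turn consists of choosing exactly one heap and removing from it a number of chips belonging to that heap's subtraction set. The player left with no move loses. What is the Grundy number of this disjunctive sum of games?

2

Heap A, S = {1, 3, 7}:
G(0) = 0
G(1) = mex{0} = 1
G(2) = mex{1} = 0
G(3) = mex{0,0} = 1
G(4) = mex{1,1} = 0
G(5) = mex{0,0} = 1
G(6) = mex{1,1} = 0
G(7) = mex{0,0,0} = 1
G(8) = mex{1,1,1} = 0
G(9) = mex{0,0,0} = 1
G(10) = mex{1,1,1} = 0
G(11) = mex{0,0,0} = 1
G(12) = mex{1,1,1} = 0
G(13) = mex{0,0,0} = 1
G(14) = mex{1,1,1} = 0
G(15) = mex{0,0,0} = 1
G(16) = mex{1,1,1} = 0
G(17) = mex{0,0,0} = 1
G_A(17) = 1.
Heap B, S = {3, 4, 6, 7, 9}:
n :  0  1  2  3  4  5  6  7  8  9 10 11 12 13 14 15 16 17 18 19 20 21 22 23
G :  0  0  0  1  1  1  2  2  2  3  3  3  0  0  0  1  1  1  2  2  2  3  3  3
G_B(23) = 3.
Combined Grundy value = 1 ⊕ 3 = 2.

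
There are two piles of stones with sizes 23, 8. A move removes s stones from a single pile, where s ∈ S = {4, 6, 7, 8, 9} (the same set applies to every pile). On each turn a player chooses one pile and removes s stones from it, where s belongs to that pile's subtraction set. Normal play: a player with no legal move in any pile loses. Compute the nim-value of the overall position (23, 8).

All piles use S = {4, 6, 7, 8, 9}:
G(0) = 0
G(1) = mex{} = 0
G(2) = mex{} = 0
G(3) = mex{} = 0
G(4) = mex{0} = 1
G(5) = mex{0} = 1
G(6) = mex{0,0} = 1
G(7) = mex{0,0,0} = 1
G(8) = mex{1,0,0,0} = 2
G(9) = mex{1,0,0,0,0} = 2
G(10) = mex{1,1,0,0,0} = 2
G(11) = mex{1,1,1,0,0} = 2
G(12) = mex{2,1,1,1,0} = 3
G(13) = mex{2,1,1,1,1} = 0
G(14) = mex{2,2,1,1,1} = 0
G(15) = mex{2,2,2,1,1} = 0
G(16) = mex{3,2,2,2,1} = 0
G(17) = mex{0,2,2,2,2} = 1
G(18) = mex{0,3,2,2,2} = 1
G(19) = mex{0,0,3,2,2} = 1
G(20) = mex{0,0,0,3,2} = 1
G(21) = mex{1,0,0,0,3} = 2
G(22) = mex{1,0,0,0,0} = 2
G(23) = mex{1,1,0,0,0} = 2
Pile A: G(23) = 2.
Pile B: G(8) = 2.
Combined Grundy value = 2 ⊕ 2 = 0.

0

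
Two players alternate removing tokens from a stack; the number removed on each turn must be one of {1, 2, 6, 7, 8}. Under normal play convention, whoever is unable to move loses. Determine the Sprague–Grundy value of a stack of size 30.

3

n :  0  1  2  3  4  5  6  7  8  9 10 11 12 13 14 15 16 17 18 19 20 21 22 23 24 25 26 27 28 29 30
G :  0  1  2  0  1  2  3  4  5  3  4  5  0  1  2  0  1  2  3  4  5  3  4  5  0  1  2  0  1  2  3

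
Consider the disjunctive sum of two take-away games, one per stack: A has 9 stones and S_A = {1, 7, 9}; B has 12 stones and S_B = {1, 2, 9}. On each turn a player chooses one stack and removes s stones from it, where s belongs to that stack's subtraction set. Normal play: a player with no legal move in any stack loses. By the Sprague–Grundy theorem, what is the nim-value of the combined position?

3

Stack A, S = {1, 7, 9}:
G(0) = 0
G(1) = mex{0} = 1
G(2) = mex{1} = 0
G(3) = mex{0} = 1
G(4) = mex{1} = 0
G(5) = mex{0} = 1
G(6) = mex{1} = 0
G(7) = mex{0,0} = 1
G(8) = mex{1,1} = 0
G(9) = mex{0,0,0} = 1
G_A(9) = 1.
Stack B, S = {1, 2, 9}:
G(0) = 0
G(1) = mex{0} = 1
G(2) = mex{1,0} = 2
G(3) = mex{2,1} = 0
G(4) = mex{0,2} = 1
G(5) = mex{1,0} = 2
G(6) = mex{2,1} = 0
G(7) = mex{0,2} = 1
G(8) = mex{1,0} = 2
G(9) = mex{2,1,0} = 3
G(10) = mex{3,2,1} = 0
G(11) = mex{0,3,2} = 1
G(12) = mex{1,0,0} = 2
G_B(12) = 2.
Combined Grundy value = 1 ⊕ 2 = 3.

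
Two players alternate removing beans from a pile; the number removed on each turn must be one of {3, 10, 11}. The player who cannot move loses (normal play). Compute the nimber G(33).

2

n :  0  1  2  3  4  5  6  7  8  9 10 11 12 13 14 15 16 17 18 19 20 21 22 23 24 25 26 27 28 29 30 31 32 33
G :  0  0  0  1  1  1  0  0  0  1  1  1  2  2  0  0  3  1  1  2  0  0  0  1  1  1  2  0  0  0  1  1  1  2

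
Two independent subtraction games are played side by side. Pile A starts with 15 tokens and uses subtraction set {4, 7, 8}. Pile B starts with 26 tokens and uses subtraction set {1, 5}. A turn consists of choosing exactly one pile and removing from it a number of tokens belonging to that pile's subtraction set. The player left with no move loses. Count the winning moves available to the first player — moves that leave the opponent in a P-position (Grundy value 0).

0

Pile A, S = {4, 7, 8}:
n :  0  1  2  3  4  5  6  7  8  9 10 11 12 13 14 15
G :  0  0  0  0  1  1  1  1  2  2  2  2  0  0  0  0
G_A(15) = 0.
Pile B, S = {1, 5}:
n :  0  1  2  3  4  5  6  7  8  9 10 11 12 13 14 15 16 17 18 19 20 21 22 23 24 25 26
G :  0  1  0  1  0  1  0  1  0  1  0  1  0  1  0  1  0  1  0  1  0  1  0  1  0  1  0
G_B(26) = 0.
Combined Grundy value = 0 ⊕ 0 = 0.
A winning move leaves total XOR = 0, i.e. changes one component's Grundy value g to g ⊕ X where X is the current total.
Pile A: target g' = 0⊕0 = 0, but every legal move changes the Grundy value (mex property), so 0 moves.
Pile B: target g' = 0⊕0 = 0, but every legal move changes the Grundy value (mex property), so 0 moves.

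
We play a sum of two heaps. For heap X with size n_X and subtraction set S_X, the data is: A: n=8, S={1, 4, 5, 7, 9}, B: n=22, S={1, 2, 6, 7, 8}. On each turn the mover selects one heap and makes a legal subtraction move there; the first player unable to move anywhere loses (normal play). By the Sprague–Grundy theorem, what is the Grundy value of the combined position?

4

Heap A, S = {1, 4, 5, 7, 9}:
G(0) = 0
G(1) = mex{0} = 1
G(2) = mex{1} = 0
G(3) = mex{0} = 1
G(4) = mex{1,0} = 2
G(5) = mex{2,1,0} = 3
G(6) = mex{3,0,1} = 2
G(7) = mex{2,1,0,0} = 3
G(8) = mex{3,2,1,1} = 0
G_A(8) = 0.
Heap B, S = {1, 2, 6, 7, 8}:
n :  0  1  2  3  4  5  6  7  8  9 10 11 12 13 14 15 16 17 18 19 20 21 22
G :  0  1  2  0  1  2  3  4  5  3  4  5  0  1  2  0  1  2  3  4  5  3  4
G_B(22) = 4.
Combined Grundy value = 0 ⊕ 4 = 4.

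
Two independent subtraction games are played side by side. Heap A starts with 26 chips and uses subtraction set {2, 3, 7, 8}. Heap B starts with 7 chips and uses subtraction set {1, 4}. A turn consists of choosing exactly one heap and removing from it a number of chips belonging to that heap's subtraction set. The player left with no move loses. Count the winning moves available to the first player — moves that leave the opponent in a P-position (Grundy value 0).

Heap A, S = {2, 3, 7, 8}:
G(0) = 0
G(1) = mex{} = 0
G(2) = mex{0} = 1
G(3) = mex{0,0} = 1
G(4) = mex{1,0} = 2
G(5) = mex{1,1} = 0
G(6) = mex{2,1} = 0
G(7) = mex{0,2,0} = 1
G(8) = mex{0,0,0,0} = 1
G(9) = mex{1,0,1,0} = 2
G(10) = mex{1,1,1,1} = 0
G(11) = mex{2,1,2,1} = 0
G(12) = mex{0,2,0,2} = 1
G(13) = mex{0,0,0,0} = 1
G(14) = mex{1,0,1,0} = 2
G(15) = mex{1,1,1,1} = 0
G(16) = mex{2,1,2,1} = 0
G(17) = mex{0,2,0,2} = 1
G(18) = mex{0,0,0,0} = 1
G(19) = mex{1,0,1,0} = 2
G(20) = mex{1,1,1,1} = 0
G(21) = mex{2,1,2,1} = 0
G(22) = mex{0,2,0,2} = 1
G(23) = mex{0,0,0,0} = 1
G(24) = mex{1,0,1,0} = 2
G(25) = mex{1,1,1,1} = 0
G(26) = mex{2,1,2,1} = 0
G_A(26) = 0.
Heap B, S = {1, 4}:
G(0) = 0
G(1) = mex{0} = 1
G(2) = mex{1} = 0
G(3) = mex{0} = 1
G(4) = mex{1,0} = 2
G(5) = mex{2,1} = 0
G(6) = mex{0,0} = 1
G(7) = mex{1,1} = 0
G_B(7) = 0.
Combined Grundy value = 0 ⊕ 0 = 0.
A winning move leaves total XOR = 0, i.e. changes one component's Grundy value g to g ⊕ X where X is the current total.
Heap A: target g' = 0⊕0 = 0, but every legal move changes the Grundy value (mex property), so 0 moves.
Heap B: target g' = 0⊕0 = 0, but every legal move changes the Grundy value (mex property), so 0 moves.

0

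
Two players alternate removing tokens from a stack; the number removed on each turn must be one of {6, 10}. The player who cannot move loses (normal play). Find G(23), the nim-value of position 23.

G(0) = 0
G(1) = mex{} = 0
G(2) = mex{} = 0
G(3) = mex{} = 0
G(4) = mex{} = 0
G(5) = mex{} = 0
G(6) = mex{0} = 1
G(7) = mex{0} = 1
G(8) = mex{0} = 1
G(9) = mex{0} = 1
G(10) = mex{0,0} = 1
G(11) = mex{0,0} = 1
G(12) = mex{1,0} = 2
G(13) = mex{1,0} = 2
G(14) = mex{1,0} = 2
G(15) = mex{1,0} = 2
G(16) = mex{1,1} = 0
G(17) = mex{1,1} = 0
G(18) = mex{2,1} = 0
G(19) = mex{2,1} = 0
G(20) = mex{2,1} = 0
G(21) = mex{2,1} = 0
G(22) = mex{0,2} = 1
G(23) = mex{0,2} = 1

1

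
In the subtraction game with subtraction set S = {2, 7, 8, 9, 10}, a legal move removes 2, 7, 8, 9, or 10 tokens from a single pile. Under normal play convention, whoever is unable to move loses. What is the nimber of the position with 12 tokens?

G(0) = 0
G(1) = mex{} = 0
G(2) = mex{0} = 1
G(3) = mex{0} = 1
G(4) = mex{1} = 0
G(5) = mex{1} = 0
G(6) = mex{0} = 1
G(7) = mex{0,0} = 1
G(8) = mex{1,0,0} = 2
G(9) = mex{1,1,0,0} = 2
G(10) = mex{2,1,1,0,0} = 3
G(11) = mex{2,0,1,1,0} = 3
G(12) = mex{3,0,0,1,1} = 2

2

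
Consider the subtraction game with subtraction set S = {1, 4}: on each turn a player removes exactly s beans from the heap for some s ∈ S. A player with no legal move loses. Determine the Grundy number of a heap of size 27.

G(0) = 0
G(1) = mex{0} = 1
G(2) = mex{1} = 0
G(3) = mex{0} = 1
G(4) = mex{1,0} = 2
G(5) = mex{2,1} = 0
G(6) = mex{0,0} = 1
G(7) = mex{1,1} = 0
G(8) = mex{0,2} = 1
G(9) = mex{1,0} = 2
G(10) = mex{2,1} = 0
G(11) = mex{0,0} = 1
G(12) = mex{1,1} = 0
G(13) = mex{0,2} = 1
G(14) = mex{1,0} = 2
G(15) = mex{2,1} = 0
G(16) = mex{0,0} = 1
G(17) = mex{1,1} = 0
G(18) = mex{0,2} = 1
G(19) = mex{1,0} = 2
G(20) = mex{2,1} = 0
G(21) = mex{0,0} = 1
G(22) = mex{1,1} = 0
G(23) = mex{0,2} = 1
G(24) = mex{1,0} = 2
G(25) = mex{2,1} = 0
G(26) = mex{0,0} = 1
G(27) = mex{1,1} = 0

0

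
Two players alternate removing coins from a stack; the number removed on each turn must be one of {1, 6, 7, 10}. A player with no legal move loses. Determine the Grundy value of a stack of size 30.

G(0) = 0
G(1) = mex{0} = 1
G(2) = mex{1} = 0
G(3) = mex{0} = 1
G(4) = mex{1} = 0
G(5) = mex{0} = 1
G(6) = mex{1,0} = 2
G(7) = mex{2,1,0} = 3
G(8) = mex{3,0,1} = 2
G(9) = mex{2,1,0} = 3
G(10) = mex{3,0,1,0} = 2
G(11) = mex{2,1,0,1} = 3
G(12) = mex{3,2,1,0} = 4
G(13) = mex{4,3,2,1} = 0
G(14) = mex{0,2,3,0} = 1
G(15) = mex{1,3,2,1} = 0
G(16) = mex{0,2,3,2} = 1
G(17) = mex{1,3,2,3} = 0
G(18) = mex{0,4,3,2} = 1
G(19) = mex{1,0,4,3} = 2
G(20) = mex{2,1,0,2} = 3
G(21) = mex{3,0,1,3} = 2
G(22) = mex{2,1,0,4} = 3
G(23) = mex{3,0,1,0} = 2
G(24) = mex{2,1,0,1} = 3
G(25) = mex{3,2,1,0} = 4
G(26) = mex{4,3,2,1} = 0
G(27) = mex{0,2,3,0} = 1
G(28) = mex{1,3,2,1} = 0
G(29) = mex{0,2,3,2} = 1
G(30) = mex{1,3,2,3} = 0

0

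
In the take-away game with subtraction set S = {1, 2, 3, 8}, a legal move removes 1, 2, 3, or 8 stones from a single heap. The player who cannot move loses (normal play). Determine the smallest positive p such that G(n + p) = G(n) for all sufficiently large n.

9

G(0) = 0
G(1) = mex{0} = 1
G(2) = mex{1,0} = 2
G(3) = mex{2,1,0} = 3
G(4) = mex{3,2,1} = 0
G(5) = mex{0,3,2} = 1
G(6) = mex{1,0,3} = 2
G(7) = mex{2,1,0} = 3
G(8) = mex{3,2,1,0} = 4
G(9) = mex{4,3,2,1} = 0
G(10) = mex{0,4,3,2} = 1
G(11) = mex{1,0,4,3} = 2
G(12) = mex{2,1,0,0} = 3
G(13) = mex{3,2,1,1} = 0
G(14) = mex{0,3,2,2} = 1
G(15) = mex{1,0,3,3} = 2
G(16) = mex{2,1,0,4} = 3
G(17) = mex{3,2,1,0} = 4
G(18) = mex{4,3,2,1} = 0
G(19) = mex{0,4,3,2} = 1
G(n+9) = G(n) holds for n = 0,…,7 (a full window of length max(S) = 8), so the sequence is purely periodic with period 9.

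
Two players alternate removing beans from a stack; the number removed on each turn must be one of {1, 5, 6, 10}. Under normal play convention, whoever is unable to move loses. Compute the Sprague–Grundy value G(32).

G(0) = 0
G(1) = mex{0} = 1
G(2) = mex{1} = 0
G(3) = mex{0} = 1
G(4) = mex{1} = 0
G(5) = mex{0,0} = 1
G(6) = mex{1,1,0} = 2
G(7) = mex{2,0,1} = 3
G(8) = mex{3,1,0} = 2
G(9) = mex{2,0,1} = 3
G(10) = mex{3,1,0,0} = 2
G(11) = mex{2,2,1,1} = 0
G(12) = mex{0,3,2,0} = 1
G(13) = mex{1,2,3,1} = 0
G(14) = mex{0,3,2,0} = 1
G(15) = mex{1,2,3,1} = 0
G(16) = mex{0,0,2,2} = 1
G(17) = mex{1,1,0,3} = 2
G(18) = mex{2,0,1,2} = 3
G(19) = mex{3,1,0,3} = 2
G(20) = mex{2,0,1,2} = 3
G(21) = mex{3,1,0,0} = 2
G(22) = mex{2,2,1,1} = 0
G(23) = mex{0,3,2,0} = 1
G(24) = mex{1,2,3,1} = 0
G(25) = mex{0,3,2,0} = 1
G(26) = mex{1,2,3,1} = 0
G(27) = mex{0,0,2,2} = 1
G(28) = mex{1,1,0,3} = 2
G(29) = mex{2,0,1,2} = 3
G(30) = mex{3,1,0,3} = 2
G(31) = mex{2,0,1,2} = 3
G(32) = mex{3,1,0,0} = 2

2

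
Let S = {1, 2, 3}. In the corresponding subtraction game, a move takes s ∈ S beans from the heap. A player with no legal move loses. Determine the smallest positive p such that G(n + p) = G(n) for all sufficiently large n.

4

n :  0  1  2  3  4  5  6  7  8  9 10 11 12 13 14
G :  0  1  2  3  0  1  2  3  0  1  2  3  0  1  2
G(n+4) = G(n) holds for n = 0,…,2 (a full window of length max(S) = 3), so the sequence is purely periodic with period 4.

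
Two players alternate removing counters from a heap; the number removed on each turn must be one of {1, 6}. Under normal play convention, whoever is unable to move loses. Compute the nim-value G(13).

2

G(0) = 0
G(1) = mex{0} = 1
G(2) = mex{1} = 0
G(3) = mex{0} = 1
G(4) = mex{1} = 0
G(5) = mex{0} = 1
G(6) = mex{1,0} = 2
G(7) = mex{2,1} = 0
G(8) = mex{0,0} = 1
G(9) = mex{1,1} = 0
G(10) = mex{0,0} = 1
G(11) = mex{1,1} = 0
G(12) = mex{0,2} = 1
G(13) = mex{1,0} = 2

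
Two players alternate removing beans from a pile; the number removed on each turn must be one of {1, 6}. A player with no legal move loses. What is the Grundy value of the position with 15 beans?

1

G(0) = 0
G(1) = mex{0} = 1
G(2) = mex{1} = 0
G(3) = mex{0} = 1
G(4) = mex{1} = 0
G(5) = mex{0} = 1
G(6) = mex{1,0} = 2
G(7) = mex{2,1} = 0
G(8) = mex{0,0} = 1
G(9) = mex{1,1} = 0
G(10) = mex{0,0} = 1
G(11) = mex{1,1} = 0
G(12) = mex{0,2} = 1
G(13) = mex{1,0} = 2
G(14) = mex{2,1} = 0
G(15) = mex{0,0} = 1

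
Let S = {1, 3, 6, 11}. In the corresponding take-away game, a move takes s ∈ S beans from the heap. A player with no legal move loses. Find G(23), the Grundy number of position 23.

G(0) = 0
G(1) = mex{0} = 1
G(2) = mex{1} = 0
G(3) = mex{0,0} = 1
G(4) = mex{1,1} = 0
G(5) = mex{0,0} = 1
G(6) = mex{1,1,0} = 2
G(7) = mex{2,0,1} = 3
G(8) = mex{3,1,0} = 2
G(9) = mex{2,2,1} = 0
G(10) = mex{0,3,0} = 1
G(11) = mex{1,2,1,0} = 3
G(12) = mex{3,0,2,1} = 4
G(13) = mex{4,1,3,0} = 2
G(14) = mex{2,3,2,1} = 0
G(15) = mex{0,4,0,0} = 1
G(16) = mex{1,2,1,1} = 0
G(17) = mex{0,0,3,2} = 1
G(18) = mex{1,1,4,3} = 0
G(19) = mex{0,0,2,2} = 1
G(20) = mex{1,1,0,0} = 2
G(21) = mex{2,0,1,1} = 3
G(22) = mex{3,1,0,3} = 2
G(23) = mex{2,2,1,4} = 0

0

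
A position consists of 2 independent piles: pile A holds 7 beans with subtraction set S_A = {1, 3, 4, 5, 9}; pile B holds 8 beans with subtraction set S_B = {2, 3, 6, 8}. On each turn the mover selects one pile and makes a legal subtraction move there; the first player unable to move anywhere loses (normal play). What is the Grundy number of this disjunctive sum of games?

1

Pile A, S = {1, 3, 4, 5, 9}:
n : 0 1 2 3 4 5 6 7
G : 0 1 0 1 2 3 2 3
G_A(7) = 3.
Pile B, S = {2, 3, 6, 8}:
G(0) = 0
G(1) = mex{} = 0
G(2) = mex{0} = 1
G(3) = mex{0,0} = 1
G(4) = mex{1,0} = 2
G(5) = mex{1,1} = 0
G(6) = mex{2,1,0} = 3
G(7) = mex{0,2,0} = 1
G(8) = mex{3,0,1,0} = 2
G_B(8) = 2.
Combined Grundy value = 3 ⊕ 2 = 1.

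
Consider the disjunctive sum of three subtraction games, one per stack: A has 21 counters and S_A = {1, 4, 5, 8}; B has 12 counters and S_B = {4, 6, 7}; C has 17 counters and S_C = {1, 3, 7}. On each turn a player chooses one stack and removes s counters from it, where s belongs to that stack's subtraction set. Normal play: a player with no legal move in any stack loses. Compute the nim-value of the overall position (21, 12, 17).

Stack A, S = {1, 4, 5, 8}:
G(0) = 0
G(1) = mex{0} = 1
G(2) = mex{1} = 0
G(3) = mex{0} = 1
G(4) = mex{1,0} = 2
G(5) = mex{2,1,0} = 3
G(6) = mex{3,0,1} = 2
G(7) = mex{2,1,0} = 3
G(8) = mex{3,2,1,0} = 4
G(9) = mex{4,3,2,1} = 0
G(10) = mex{0,2,3,0} = 1
G(11) = mex{1,3,2,1} = 0
G(12) = mex{0,4,3,2} = 1
G(13) = mex{1,0,4,3} = 2
G(14) = mex{2,1,0,2} = 3
G(15) = mex{3,0,1,3} = 2
G(16) = mex{2,1,0,4} = 3
G(17) = mex{3,2,1,0} = 4
G(18) = mex{4,3,2,1} = 0
G(19) = mex{0,2,3,0} = 1
G(20) = mex{1,3,2,1} = 0
G(21) = mex{0,4,3,2} = 1
G_A(21) = 1.
Stack B, S = {4, 6, 7}:
G(0) = 0
G(1) = mex{} = 0
G(2) = mex{} = 0
G(3) = mex{} = 0
G(4) = mex{0} = 1
G(5) = mex{0} = 1
G(6) = mex{0,0} = 1
G(7) = mex{0,0,0} = 1
G(8) = mex{1,0,0} = 2
G(9) = mex{1,0,0} = 2
G(10) = mex{1,1,0} = 2
G(11) = mex{1,1,1} = 0
G(12) = mex{2,1,1} = 0
G_B(12) = 0.
Stack C, S = {1, 3, 7}:
G(0) = 0
G(1) = mex{0} = 1
G(2) = mex{1} = 0
G(3) = mex{0,0} = 1
G(4) = mex{1,1} = 0
G(5) = mex{0,0} = 1
G(6) = mex{1,1} = 0
G(7) = mex{0,0,0} = 1
G(8) = mex{1,1,1} = 0
G(9) = mex{0,0,0} = 1
G(10) = mex{1,1,1} = 0
G(11) = mex{0,0,0} = 1
G(12) = mex{1,1,1} = 0
G(13) = mex{0,0,0} = 1
G(14) = mex{1,1,1} = 0
G(15) = mex{0,0,0} = 1
G(16) = mex{1,1,1} = 0
G(17) = mex{0,0,0} = 1
G_C(17) = 1.
Combined Grundy value = 1 ⊕ 0 ⊕ 1 = 0.

0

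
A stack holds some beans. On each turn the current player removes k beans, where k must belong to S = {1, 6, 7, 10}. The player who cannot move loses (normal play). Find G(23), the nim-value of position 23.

2

n :  0  1  2  3  4  5  6  7  8  9 10 11 12 13 14 15 16 17 18 19 20 21 22 23
G :  0  1  0  1  0  1  2  3  2  3  2  3  4  0  1  0  1  0  1  2  3  2  3  2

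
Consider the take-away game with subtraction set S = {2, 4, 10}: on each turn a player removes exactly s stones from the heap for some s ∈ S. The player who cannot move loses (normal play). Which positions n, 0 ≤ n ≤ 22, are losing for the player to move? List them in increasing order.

n :  0  1  2  3  4  5  6  7  8  9 10 11 12 13 14 15 16 17 18 19 20 21 22
G :  0  0  1  1  2  2  0  0  1  1  2  2  0  0  1  1  2  2  0  0  1  1  2
P-positions are exactly the n with G(n) = 0.

0, 1, 6, 7, 12, 13, 18, 19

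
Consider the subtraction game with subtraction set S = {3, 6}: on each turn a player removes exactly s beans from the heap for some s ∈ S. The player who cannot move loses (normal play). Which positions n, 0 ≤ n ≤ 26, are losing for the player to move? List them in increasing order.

G(0) = 0
G(1) = mex{} = 0
G(2) = mex{} = 0
G(3) = mex{0} = 1
G(4) = mex{0} = 1
G(5) = mex{0} = 1
G(6) = mex{1,0} = 2
G(7) = mex{1,0} = 2
G(8) = mex{1,0} = 2
G(9) = mex{2,1} = 0
G(10) = mex{2,1} = 0
G(11) = mex{2,1} = 0
G(12) = mex{0,2} = 1
G(13) = mex{0,2} = 1
G(14) = mex{0,2} = 1
G(15) = mex{1,0} = 2
G(16) = mex{1,0} = 2
G(17) = mex{1,0} = 2
G(18) = mex{2,1} = 0
G(19) = mex{2,1} = 0
G(20) = mex{2,1} = 0
G(21) = mex{0,2} = 1
G(22) = mex{0,2} = 1
G(23) = mex{0,2} = 1
G(24) = mex{1,0} = 2
G(25) = mex{1,0} = 2
G(26) = mex{1,0} = 2
P-positions are exactly the n with G(n) = 0.

0, 1, 2, 9, 10, 11, 18, 19, 20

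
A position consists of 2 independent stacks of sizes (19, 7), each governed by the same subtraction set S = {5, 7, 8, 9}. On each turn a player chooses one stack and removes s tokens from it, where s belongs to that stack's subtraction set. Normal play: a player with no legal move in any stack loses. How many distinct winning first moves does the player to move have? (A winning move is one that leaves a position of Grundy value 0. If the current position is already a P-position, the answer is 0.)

0

All stacks use S = {5, 7, 8, 9}:
G(0) = 0
G(1) = mex{} = 0
G(2) = mex{} = 0
G(3) = mex{} = 0
G(4) = mex{} = 0
G(5) = mex{0} = 1
G(6) = mex{0} = 1
G(7) = mex{0,0} = 1
G(8) = mex{0,0,0} = 1
G(9) = mex{0,0,0,0} = 1
G(10) = mex{1,0,0,0} = 2
G(11) = mex{1,0,0,0} = 2
G(12) = mex{1,1,0,0} = 2
G(13) = mex{1,1,1,0} = 2
G(14) = mex{1,1,1,1} = 0
G(15) = mex{2,1,1,1} = 0
G(16) = mex{2,1,1,1} = 0
G(17) = mex{2,2,1,1} = 0
G(18) = mex{2,2,2,1} = 0
G(19) = mex{0,2,2,2} = 1
Stack A: G(19) = 1.
Stack B: G(7) = 1.
Combined Grundy value = 1 ⊕ 1 = 0.
A winning move leaves total XOR = 0, i.e. changes one component's Grundy value g to g ⊕ X where X is the current total.
Stack A: target g' = 1⊕0 = 1, but every legal move changes the Grundy value (mex property), so 0 moves.
Stack B: target g' = 1⊕0 = 1, but every legal move changes the Grundy value (mex property), so 0 moves.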